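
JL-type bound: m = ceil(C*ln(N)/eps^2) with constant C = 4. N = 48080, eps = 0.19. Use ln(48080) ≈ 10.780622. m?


ln(48080) ≈ 10.780622.
eps^2 = 0.19^2 = 0.0361.
C*ln(N)/eps^2 ≈ 4*10.780622/0.0361 ≈ 1194.5288.
m = ceil(1194.5288) = 1195.

1195


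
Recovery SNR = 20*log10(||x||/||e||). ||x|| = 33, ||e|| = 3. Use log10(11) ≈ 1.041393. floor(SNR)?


||x||/||e|| = 33/3 = 11.
log10(11) ≈ 1.041393.
20*log10(||x||/||e||) ≈ 20*1.041393 = 20.82786.
floor(20.82786) = 20.

20


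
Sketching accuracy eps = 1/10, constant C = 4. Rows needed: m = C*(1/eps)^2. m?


1/eps = 10.
(1/eps)^2 = 100.
m = 4*100 = 400.

400


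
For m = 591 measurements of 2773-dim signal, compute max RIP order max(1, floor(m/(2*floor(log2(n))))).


floor(log2(2773)) = 11.
2*11 = 22.
m/(2*floor(log2(n))) = 591/22 ≈ 26.8636.
floor = 26.
k = max(1, 26) = 26.

26


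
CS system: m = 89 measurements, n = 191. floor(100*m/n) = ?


100*m/n = 100*89/191 ≈ 46.5969.
floor = 46.

46


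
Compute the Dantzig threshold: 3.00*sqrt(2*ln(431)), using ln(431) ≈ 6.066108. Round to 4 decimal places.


ln(431) ≈ 6.066108.
2*ln(n) ≈ 12.132216.
sqrt(2*ln(n)) ≈ sqrt(12.132216) ≈ 3.483133.
threshold ≈ 3.00*3.483133 = 10.449399 ≈ 10.4494.

10.4494


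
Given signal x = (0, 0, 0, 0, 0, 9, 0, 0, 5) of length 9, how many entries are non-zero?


Non-zero positions: [5, 8].
Sparsity = 2.

2


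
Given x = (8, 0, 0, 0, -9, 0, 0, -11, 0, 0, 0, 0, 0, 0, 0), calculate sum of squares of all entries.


Non-zero entries: [(0, 8), (4, -9), (7, -11)]
Squares: [64, 81, 121]
||x||_2^2 = sum = 266.

266


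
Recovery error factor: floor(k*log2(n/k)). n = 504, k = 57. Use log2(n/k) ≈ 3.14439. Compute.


log2(n/k) = log2(504/57) ≈ 3.14439.
k*log2(n/k) ≈ 57*3.14439 = 179.23023.
floor(179.23023) = 179.

179


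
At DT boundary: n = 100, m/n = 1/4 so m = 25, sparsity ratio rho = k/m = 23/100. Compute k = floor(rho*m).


m = 1/4*100 = 25.
rho = 23/100.
rho*m = 23/100*25 = 5.75.
k = floor(5.75) = 5.

5


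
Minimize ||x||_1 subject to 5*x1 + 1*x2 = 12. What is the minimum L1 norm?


Axis intercepts:
  x1 = 12/5, x2 = 0: L1 = 12/5
  x1 = 0, x2 = 12: L1 = 12
x* = (12/5, 0)
||x*||_1 = 12/5.

12/5


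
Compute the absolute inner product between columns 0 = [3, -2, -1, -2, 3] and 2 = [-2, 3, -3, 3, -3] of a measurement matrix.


Inner product: 3*-2 + -2*3 + -1*-3 + -2*3 + 3*-3
Products: [-6, -6, 3, -6, -9]
Sum = -24.
|dot| = 24.

24


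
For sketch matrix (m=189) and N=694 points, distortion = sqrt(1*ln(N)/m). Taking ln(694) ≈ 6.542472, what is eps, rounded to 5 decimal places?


ln(694) ≈ 6.542472.
1*ln(N)/m ≈ 1*6.542472/189 ≈ 0.03461625.
eps = sqrt(0.03461625) ≈ 0.1860544 ≈ 0.18605.

0.18605


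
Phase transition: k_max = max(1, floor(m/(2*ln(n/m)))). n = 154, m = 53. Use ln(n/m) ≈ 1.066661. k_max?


n/m = 154/53.
ln(n/m) ≈ 1.066661.
2*ln(n/m) ≈ 2.133322.
m/(2*ln(n/m)) ≈ 53/2.133322 ≈ 24.8439.
floor = 24.
k_max = max(1, 24) = 24.

24


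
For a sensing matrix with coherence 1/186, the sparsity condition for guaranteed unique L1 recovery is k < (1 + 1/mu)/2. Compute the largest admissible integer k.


1/mu = 186.
1 + 1/mu = 187.
(1 + 1/mu)/2 = 93.5 is not an integer, so k_max = floor(93.5) = 93.

93


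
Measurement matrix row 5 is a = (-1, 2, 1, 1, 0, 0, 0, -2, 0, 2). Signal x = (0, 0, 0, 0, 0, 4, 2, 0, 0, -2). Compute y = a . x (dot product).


Non-zero terms: ['0*4', '0*2', '2*-2']
Products: [0, 0, -4]
y = sum = -4.

-4


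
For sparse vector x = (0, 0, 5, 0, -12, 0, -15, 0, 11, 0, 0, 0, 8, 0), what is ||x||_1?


Non-zero entries: [(2, 5), (4, -12), (6, -15), (8, 11), (12, 8)]
Absolute values: [5, 12, 15, 11, 8]
||x||_1 = sum = 51.

51


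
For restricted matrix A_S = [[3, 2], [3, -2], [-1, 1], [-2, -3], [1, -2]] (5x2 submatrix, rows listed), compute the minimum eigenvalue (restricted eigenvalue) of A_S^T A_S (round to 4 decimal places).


A_S^T A_S = [[24, 3], [3, 22]].
trace = 46.
det = 519.
disc = trace^2 - 4*det = 2116 - 4*519 = 40.
sqrt(40) ≈ 6.324555.
lam_min = (46 - sqrt(40))/2 ≈ (46 - 6.324555)/2 = 19.8377225 ≈ 19.8377.

19.8377


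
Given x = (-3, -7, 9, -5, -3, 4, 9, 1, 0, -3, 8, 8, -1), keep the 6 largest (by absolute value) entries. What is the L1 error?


Sorted |x_i| descending: [9, 9, 8, 8, 7, 5, 4, 3, 3, 3, 1, 1, 0]
Keep top 6: [9, 9, 8, 8, 7, 5]
Tail entries: [4, 3, 3, 3, 1, 1, 0]
L1 error = sum of tail = 15.

15


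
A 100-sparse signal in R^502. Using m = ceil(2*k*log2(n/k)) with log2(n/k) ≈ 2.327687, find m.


log2(n/k) = log2(502/100) ≈ 2.327687.
2*k*log2(n/k) ≈ 2*100*2.327687 = 465.5374.
m = ceil(465.5374) = 466.

466


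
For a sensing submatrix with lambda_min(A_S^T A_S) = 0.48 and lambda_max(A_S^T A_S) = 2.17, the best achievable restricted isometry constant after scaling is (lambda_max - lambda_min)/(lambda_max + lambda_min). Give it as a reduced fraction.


lambda_max - lambda_min = 2.17 - 0.48 = 1.69.
lambda_max + lambda_min = 2.17 + 0.48 = 2.65.
delta = 1.69/2.65 = 169/265.

169/265


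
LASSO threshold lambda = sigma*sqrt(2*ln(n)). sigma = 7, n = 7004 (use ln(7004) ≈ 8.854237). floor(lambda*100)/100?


ln(7004) ≈ 8.854237.
2*ln(n) ≈ 17.708474.
sqrt(2*ln(n)) ≈ sqrt(17.708474) ≈ 4.208144.
lambda ≈ 7*4.208144 = 29.457008.
floor(lambda*100)/100 = 29.45.

29.45


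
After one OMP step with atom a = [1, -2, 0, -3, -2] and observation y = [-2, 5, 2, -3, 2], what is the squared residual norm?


a^T a = 18.
a^T y = -7.
coeff = -7/18 = -7/18.
||r||^2 = 779/18.

779/18


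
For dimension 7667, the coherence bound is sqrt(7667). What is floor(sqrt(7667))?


87^2 = 7569 <= 7667 < 7744 = 88^2, so 87 <= sqrt(7667) < 88.
floor(sqrt(7667)) = 87.

87


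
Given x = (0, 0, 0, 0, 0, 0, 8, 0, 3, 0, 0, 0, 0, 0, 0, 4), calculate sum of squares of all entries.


Non-zero entries: [(6, 8), (8, 3), (15, 4)]
Squares: [64, 9, 16]
||x||_2^2 = sum = 89.

89


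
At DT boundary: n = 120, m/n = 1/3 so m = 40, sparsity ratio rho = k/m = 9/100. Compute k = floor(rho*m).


m = 1/3*120 = 40.
rho = 9/100.
rho*m = 9/100*40 = 3.6.
k = floor(3.6) = 3.

3


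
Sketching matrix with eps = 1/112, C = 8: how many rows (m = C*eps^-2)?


1/eps = 112.
(1/eps)^2 = 12544.
m = 8*12544 = 100352.

100352


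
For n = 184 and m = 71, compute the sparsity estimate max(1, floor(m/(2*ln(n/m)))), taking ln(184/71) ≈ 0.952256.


n/m = 184/71.
ln(n/m) ≈ 0.952256.
2*ln(n/m) ≈ 1.904512.
m/(2*ln(n/m)) ≈ 71/1.904512 ≈ 37.2799.
floor = 37.
k_max = max(1, 37) = 37.

37


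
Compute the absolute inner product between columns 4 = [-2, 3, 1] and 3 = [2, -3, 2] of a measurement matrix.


Inner product: -2*2 + 3*-3 + 1*2
Products: [-4, -9, 2]
Sum = -11.
|dot| = 11.

11


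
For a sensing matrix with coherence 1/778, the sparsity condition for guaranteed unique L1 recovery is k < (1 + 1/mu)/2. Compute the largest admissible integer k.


1/mu = 778.
1 + 1/mu = 779.
(1 + 1/mu)/2 = 389.5 is not an integer, so k_max = floor(389.5) = 389.

389


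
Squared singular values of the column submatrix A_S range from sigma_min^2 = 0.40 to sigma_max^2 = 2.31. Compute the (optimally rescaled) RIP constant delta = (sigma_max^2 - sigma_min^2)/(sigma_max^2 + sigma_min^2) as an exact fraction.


lambda_max - lambda_min = 2.31 - 0.40 = 1.91.
lambda_max + lambda_min = 2.31 + 0.40 = 2.71.
delta = 1.91/2.71 = 191/271.

191/271


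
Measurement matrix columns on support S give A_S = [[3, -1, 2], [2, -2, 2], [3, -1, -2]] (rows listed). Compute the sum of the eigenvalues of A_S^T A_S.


Sum of eigenvalues of A_S^T A_S = trace(A_S^T A_S) = sum of squared column norms of A_S.
A_S^T A_S diagonal: [22, 6, 12].
trace = 22 + 6 + 12 = 40.

40


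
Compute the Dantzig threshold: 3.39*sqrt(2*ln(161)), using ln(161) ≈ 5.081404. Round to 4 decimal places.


ln(161) ≈ 5.081404.
2*ln(n) ≈ 10.162808.
sqrt(2*ln(n)) ≈ sqrt(10.162808) ≈ 3.187916.
threshold ≈ 3.39*3.187916 = 10.80703524 ≈ 10.8070.

10.8070


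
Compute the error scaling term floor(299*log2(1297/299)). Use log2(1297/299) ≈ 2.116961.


log2(n/k) = log2(1297/299) ≈ 2.116961.
k*log2(n/k) ≈ 299*2.116961 = 632.971339.
floor(632.971339) = 632.

632


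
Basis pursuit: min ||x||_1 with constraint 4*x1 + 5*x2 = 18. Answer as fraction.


Axis intercepts:
  x1 = 9/2, x2 = 0: L1 = 9/2
  x1 = 0, x2 = 18/5: L1 = 18/5
x* = (0, 18/5)
||x*||_1 = 18/5.

18/5


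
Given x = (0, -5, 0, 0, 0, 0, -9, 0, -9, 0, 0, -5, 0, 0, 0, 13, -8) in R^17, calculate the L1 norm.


Non-zero entries: [(1, -5), (6, -9), (8, -9), (11, -5), (15, 13), (16, -8)]
Absolute values: [5, 9, 9, 5, 13, 8]
||x||_1 = sum = 49.

49


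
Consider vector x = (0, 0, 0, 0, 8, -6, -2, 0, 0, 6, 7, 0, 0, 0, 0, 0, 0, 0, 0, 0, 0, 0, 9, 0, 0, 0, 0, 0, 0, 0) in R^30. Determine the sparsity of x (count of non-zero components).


Non-zero positions: [4, 5, 6, 9, 10, 22].
Sparsity = 6.

6


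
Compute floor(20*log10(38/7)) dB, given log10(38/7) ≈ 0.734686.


||x||/||e|| = 38/7.
log10(38/7) ≈ 0.734686.
20*log10(||x||/||e||) ≈ 20*0.734686 = 14.69372.
floor(14.69372) = 14.

14


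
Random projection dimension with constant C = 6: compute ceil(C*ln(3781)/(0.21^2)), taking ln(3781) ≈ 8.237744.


ln(3781) ≈ 8.237744.
eps^2 = 0.21^2 = 0.0441.
C*ln(N)/eps^2 ≈ 6*8.237744/0.0441 ≈ 1120.7815.
m = ceil(1120.7815) = 1121.

1121


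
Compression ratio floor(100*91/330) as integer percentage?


100*m/n = 100*91/330 ≈ 27.5758.
floor = 27.

27


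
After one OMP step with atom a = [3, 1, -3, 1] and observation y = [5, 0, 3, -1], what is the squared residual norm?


a^T a = 20.
a^T y = 5.
coeff = 5/20 = 1/4.
||r||^2 = 135/4.

135/4


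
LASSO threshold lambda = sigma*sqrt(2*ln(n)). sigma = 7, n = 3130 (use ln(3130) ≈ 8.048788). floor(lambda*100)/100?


ln(3130) ≈ 8.048788.
2*ln(n) ≈ 16.097576.
sqrt(2*ln(n)) ≈ sqrt(16.097576) ≈ 4.012178.
lambda ≈ 7*4.012178 = 28.085246.
floor(lambda*100)/100 = 28.08.

28.08


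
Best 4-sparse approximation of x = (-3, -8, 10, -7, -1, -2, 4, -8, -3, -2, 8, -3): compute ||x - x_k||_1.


Sorted |x_i| descending: [10, 8, 8, 8, 7, 4, 3, 3, 3, 2, 2, 1]
Keep top 4: [10, 8, 8, 8]
Tail entries: [7, 4, 3, 3, 3, 2, 2, 1]
L1 error = sum of tail = 25.

25


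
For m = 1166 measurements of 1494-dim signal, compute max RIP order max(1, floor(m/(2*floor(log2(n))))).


floor(log2(1494)) = 10.
2*10 = 20.
m/(2*floor(log2(n))) = 1166/20 ≈ 58.3.
floor = 58.
k = max(1, 58) = 58.

58


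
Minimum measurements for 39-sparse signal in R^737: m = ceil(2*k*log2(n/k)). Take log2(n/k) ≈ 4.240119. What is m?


log2(n/k) = log2(737/39) ≈ 4.240119.
2*k*log2(n/k) ≈ 2*39*4.240119 = 330.729282.
m = ceil(330.729282) = 331.

331


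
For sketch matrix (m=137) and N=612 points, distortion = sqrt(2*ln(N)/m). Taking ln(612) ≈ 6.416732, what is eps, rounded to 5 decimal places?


ln(612) ≈ 6.416732.
2*ln(N)/m ≈ 2*6.416732/137 ≈ 0.09367492.
eps = sqrt(0.09367492) ≈ 0.3060636 ≈ 0.30606.

0.30606


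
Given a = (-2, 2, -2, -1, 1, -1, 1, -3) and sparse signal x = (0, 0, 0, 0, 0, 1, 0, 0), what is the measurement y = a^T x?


Non-zero terms: ['-1*1']
Products: [-1]
y = sum = -1.

-1


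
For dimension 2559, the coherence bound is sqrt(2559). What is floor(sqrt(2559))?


50^2 = 2500 <= 2559 < 2601 = 51^2, so 50 <= sqrt(2559) < 51.
floor(sqrt(2559)) = 50.

50


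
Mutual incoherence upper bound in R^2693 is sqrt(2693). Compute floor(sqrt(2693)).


51^2 = 2601 <= 2693 < 2704 = 52^2, so 51 <= sqrt(2693) < 52.
floor(sqrt(2693)) = 51.

51


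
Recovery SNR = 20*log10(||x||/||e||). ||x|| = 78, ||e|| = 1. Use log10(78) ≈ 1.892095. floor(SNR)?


||x||/||e|| = 78/1 = 78.
log10(78) ≈ 1.892095.
20*log10(||x||/||e||) ≈ 20*1.892095 = 37.8419.
floor(37.8419) = 37.

37


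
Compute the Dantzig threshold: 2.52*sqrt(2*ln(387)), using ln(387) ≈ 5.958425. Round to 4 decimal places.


ln(387) ≈ 5.958425.
2*ln(n) ≈ 11.91685.
sqrt(2*ln(n)) ≈ sqrt(11.91685) ≈ 3.452079.
threshold ≈ 2.52*3.452079 = 8.69923908 ≈ 8.6992.

8.6992


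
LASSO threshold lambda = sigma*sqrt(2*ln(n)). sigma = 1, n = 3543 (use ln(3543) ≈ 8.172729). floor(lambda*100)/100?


ln(3543) ≈ 8.172729.
2*ln(n) ≈ 16.345458.
sqrt(2*ln(n)) ≈ sqrt(16.345458) ≈ 4.042952.
lambda ≈ 1*4.042952 = 4.042952.
floor(lambda*100)/100 = 4.04.

4.04


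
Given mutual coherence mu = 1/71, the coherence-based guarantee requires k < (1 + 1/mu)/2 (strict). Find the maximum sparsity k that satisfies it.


1/mu = 71.
1 + 1/mu = 72.
(1 + 1/mu)/2 = 36 is an integer and the inequality is strict, so k_max = 36 - 1 = 35.

35


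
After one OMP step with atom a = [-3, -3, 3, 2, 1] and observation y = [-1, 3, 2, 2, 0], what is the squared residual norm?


a^T a = 32.
a^T y = 4.
coeff = 4/32 = 1/8.
||r||^2 = 35/2.

35/2


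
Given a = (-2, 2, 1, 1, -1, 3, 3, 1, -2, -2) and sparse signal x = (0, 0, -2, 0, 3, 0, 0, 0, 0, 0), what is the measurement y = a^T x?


Non-zero terms: ['1*-2', '-1*3']
Products: [-2, -3]
y = sum = -5.

-5


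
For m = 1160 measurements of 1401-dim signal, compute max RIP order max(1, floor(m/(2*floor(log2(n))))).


floor(log2(1401)) = 10.
2*10 = 20.
m/(2*floor(log2(n))) = 1160/20 ≈ 58.0.
floor = 58.
k = max(1, 58) = 58.

58


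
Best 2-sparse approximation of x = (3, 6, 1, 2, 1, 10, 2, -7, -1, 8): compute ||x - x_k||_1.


Sorted |x_i| descending: [10, 8, 7, 6, 3, 2, 2, 1, 1, 1]
Keep top 2: [10, 8]
Tail entries: [7, 6, 3, 2, 2, 1, 1, 1]
L1 error = sum of tail = 23.

23


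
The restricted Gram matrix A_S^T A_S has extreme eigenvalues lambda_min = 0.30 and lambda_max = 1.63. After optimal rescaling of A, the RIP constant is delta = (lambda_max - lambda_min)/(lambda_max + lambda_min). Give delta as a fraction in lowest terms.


lambda_max - lambda_min = 1.63 - 0.30 = 1.33.
lambda_max + lambda_min = 1.63 + 0.30 = 1.93.
delta = 1.33/1.93 = 133/193.

133/193


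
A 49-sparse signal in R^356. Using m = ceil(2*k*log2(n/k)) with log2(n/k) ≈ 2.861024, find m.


log2(n/k) = log2(356/49) ≈ 2.861024.
2*k*log2(n/k) ≈ 2*49*2.861024 = 280.380352.
m = ceil(280.380352) = 281.

281


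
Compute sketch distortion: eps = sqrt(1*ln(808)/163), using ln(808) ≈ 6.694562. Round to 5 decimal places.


ln(808) ≈ 6.694562.
1*ln(N)/m ≈ 1*6.694562/163 ≈ 0.04107093.
eps = sqrt(0.04107093) ≈ 0.2026596 ≈ 0.20266.

0.20266


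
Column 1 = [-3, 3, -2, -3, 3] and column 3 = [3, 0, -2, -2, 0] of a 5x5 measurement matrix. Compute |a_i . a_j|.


Inner product: -3*3 + 3*0 + -2*-2 + -3*-2 + 3*0
Products: [-9, 0, 4, 6, 0]
Sum = 1.
|dot| = 1.

1


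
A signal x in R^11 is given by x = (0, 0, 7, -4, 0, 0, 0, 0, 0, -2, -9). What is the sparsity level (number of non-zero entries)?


Non-zero positions: [2, 3, 9, 10].
Sparsity = 4.

4


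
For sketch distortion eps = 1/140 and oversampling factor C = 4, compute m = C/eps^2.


1/eps = 140.
(1/eps)^2 = 19600.
m = 4*19600 = 78400.

78400


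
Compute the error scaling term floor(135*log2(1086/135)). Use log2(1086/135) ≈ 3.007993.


log2(n/k) = log2(1086/135) ≈ 3.007993.
k*log2(n/k) ≈ 135*3.007993 = 406.079055.
floor(406.079055) = 406.

406


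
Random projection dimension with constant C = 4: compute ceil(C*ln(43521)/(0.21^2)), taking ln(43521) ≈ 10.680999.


ln(43521) ≈ 10.680999.
eps^2 = 0.21^2 = 0.0441.
C*ln(N)/eps^2 ≈ 4*10.680999/0.0441 ≈ 968.7981.
m = ceil(968.7981) = 969.

969


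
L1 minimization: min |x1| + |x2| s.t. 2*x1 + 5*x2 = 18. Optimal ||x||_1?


Axis intercepts:
  x1 = 9, x2 = 0: L1 = 9
  x1 = 0, x2 = 18/5: L1 = 18/5
x* = (0, 18/5)
||x*||_1 = 18/5.

18/5


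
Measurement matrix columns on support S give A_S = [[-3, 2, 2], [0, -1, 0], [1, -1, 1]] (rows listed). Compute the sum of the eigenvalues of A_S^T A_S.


Sum of eigenvalues of A_S^T A_S = trace(A_S^T A_S) = sum of squared column norms of A_S.
A_S^T A_S diagonal: [10, 6, 5].
trace = 10 + 6 + 5 = 21.

21


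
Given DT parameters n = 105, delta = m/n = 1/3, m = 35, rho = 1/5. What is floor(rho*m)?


m = 1/3*105 = 35.
rho = 1/5.
rho*m = 1/5*35 = 7.
k = floor(7) = 7.

7


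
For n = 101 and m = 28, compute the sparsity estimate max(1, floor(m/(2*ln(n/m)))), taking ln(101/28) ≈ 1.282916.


n/m = 101/28.
ln(n/m) ≈ 1.282916.
2*ln(n/m) ≈ 2.565832.
m/(2*ln(n/m)) ≈ 28/2.565832 ≈ 10.9126.
floor = 10.
k_max = max(1, 10) = 10.

10


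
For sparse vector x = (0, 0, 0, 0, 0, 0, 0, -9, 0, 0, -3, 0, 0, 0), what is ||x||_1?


Non-zero entries: [(7, -9), (10, -3)]
Absolute values: [9, 3]
||x||_1 = sum = 12.

12


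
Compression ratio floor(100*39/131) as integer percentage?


100*m/n = 100*39/131 ≈ 29.771.
floor = 29.

29


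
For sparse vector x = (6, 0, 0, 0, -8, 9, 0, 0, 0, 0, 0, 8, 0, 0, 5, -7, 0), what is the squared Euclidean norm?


Non-zero entries: [(0, 6), (4, -8), (5, 9), (11, 8), (14, 5), (15, -7)]
Squares: [36, 64, 81, 64, 25, 49]
||x||_2^2 = sum = 319.

319


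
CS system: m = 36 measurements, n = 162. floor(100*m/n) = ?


100*m/n = 100*36/162 ≈ 22.2222.
floor = 22.

22


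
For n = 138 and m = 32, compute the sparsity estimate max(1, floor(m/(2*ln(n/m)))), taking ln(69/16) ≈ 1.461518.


n/m = 138/32 = 69/16.
ln(n/m) ≈ 1.461518.
2*ln(n/m) ≈ 2.923036.
m/(2*ln(n/m)) ≈ 32/2.923036 ≈ 10.9475.
floor = 10.
k_max = max(1, 10) = 10.

10


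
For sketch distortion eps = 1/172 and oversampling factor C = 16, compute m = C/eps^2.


1/eps = 172.
(1/eps)^2 = 29584.
m = 16*29584 = 473344.

473344


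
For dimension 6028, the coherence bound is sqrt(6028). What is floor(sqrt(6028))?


77^2 = 5929 <= 6028 < 6084 = 78^2, so 77 <= sqrt(6028) < 78.
floor(sqrt(6028)) = 77.

77


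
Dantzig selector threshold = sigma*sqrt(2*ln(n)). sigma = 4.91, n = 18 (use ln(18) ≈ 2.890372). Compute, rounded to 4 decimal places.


ln(18) ≈ 2.890372.
2*ln(n) ≈ 5.780744.
sqrt(2*ln(n)) ≈ sqrt(5.780744) ≈ 2.404318.
threshold ≈ 4.91*2.404318 = 11.80520138 ≈ 11.8052.

11.8052


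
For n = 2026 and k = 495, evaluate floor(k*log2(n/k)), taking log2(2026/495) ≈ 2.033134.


log2(n/k) = log2(2026/495) ≈ 2.033134.
k*log2(n/k) ≈ 495*2.033134 = 1006.40133.
floor(1006.40133) = 1006.

1006


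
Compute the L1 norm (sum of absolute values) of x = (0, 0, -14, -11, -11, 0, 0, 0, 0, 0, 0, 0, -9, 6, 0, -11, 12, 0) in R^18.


Non-zero entries: [(2, -14), (3, -11), (4, -11), (12, -9), (13, 6), (15, -11), (16, 12)]
Absolute values: [14, 11, 11, 9, 6, 11, 12]
||x||_1 = sum = 74.

74


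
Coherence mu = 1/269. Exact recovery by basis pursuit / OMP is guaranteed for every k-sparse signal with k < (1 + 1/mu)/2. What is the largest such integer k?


1/mu = 269.
1 + 1/mu = 270.
(1 + 1/mu)/2 = 135 is an integer and the inequality is strict, so k_max = 135 - 1 = 134.

134


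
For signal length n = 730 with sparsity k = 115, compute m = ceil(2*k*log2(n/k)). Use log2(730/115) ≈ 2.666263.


log2(n/k) = log2(730/115) ≈ 2.666263.
2*k*log2(n/k) ≈ 2*115*2.666263 = 613.24049.
m = ceil(613.24049) = 614.

614


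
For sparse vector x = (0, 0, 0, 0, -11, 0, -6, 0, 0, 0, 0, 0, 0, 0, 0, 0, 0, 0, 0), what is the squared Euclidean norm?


Non-zero entries: [(4, -11), (6, -6)]
Squares: [121, 36]
||x||_2^2 = sum = 157.

157


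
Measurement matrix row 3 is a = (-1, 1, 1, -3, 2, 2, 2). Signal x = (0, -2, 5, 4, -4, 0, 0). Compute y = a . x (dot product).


Non-zero terms: ['1*-2', '1*5', '-3*4', '2*-4']
Products: [-2, 5, -12, -8]
y = sum = -17.

-17


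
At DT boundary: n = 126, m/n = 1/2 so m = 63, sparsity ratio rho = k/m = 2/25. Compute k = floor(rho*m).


m = 1/2*126 = 63.
rho = 2/25.
rho*m = 2/25*63 = 5.04.
k = floor(5.04) = 5.

5


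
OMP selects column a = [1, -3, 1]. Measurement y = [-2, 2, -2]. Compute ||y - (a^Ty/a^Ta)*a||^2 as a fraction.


a^T a = 11.
a^T y = -10.
coeff = -10/11 = -10/11.
||r||^2 = 32/11.

32/11


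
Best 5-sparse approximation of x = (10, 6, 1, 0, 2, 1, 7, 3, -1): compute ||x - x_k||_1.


Sorted |x_i| descending: [10, 7, 6, 3, 2, 1, 1, 1, 0]
Keep top 5: [10, 7, 6, 3, 2]
Tail entries: [1, 1, 1, 0]
L1 error = sum of tail = 3.

3


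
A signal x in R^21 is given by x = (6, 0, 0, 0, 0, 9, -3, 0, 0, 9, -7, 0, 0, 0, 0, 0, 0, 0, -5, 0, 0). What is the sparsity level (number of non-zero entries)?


Non-zero positions: [0, 5, 6, 9, 10, 18].
Sparsity = 6.

6


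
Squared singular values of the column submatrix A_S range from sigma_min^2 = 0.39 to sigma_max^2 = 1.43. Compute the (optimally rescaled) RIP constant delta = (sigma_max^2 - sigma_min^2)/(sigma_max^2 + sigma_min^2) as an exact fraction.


lambda_max - lambda_min = 1.43 - 0.39 = 1.04.
lambda_max + lambda_min = 1.43 + 0.39 = 1.82.
delta = 1.04/1.82 = 104/182 = 4/7.

4/7


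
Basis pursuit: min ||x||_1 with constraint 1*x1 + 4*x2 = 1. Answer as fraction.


Axis intercepts:
  x1 = 1, x2 = 0: L1 = 1
  x1 = 0, x2 = 1/4: L1 = 1/4
x* = (0, 1/4)
||x*||_1 = 1/4.

1/4


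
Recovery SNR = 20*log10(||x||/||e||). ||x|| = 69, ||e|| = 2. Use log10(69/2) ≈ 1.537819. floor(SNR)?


||x||/||e|| = 69/2.
log10(69/2) ≈ 1.537819.
20*log10(||x||/||e||) ≈ 20*1.537819 = 30.75638.
floor(30.75638) = 30.

30


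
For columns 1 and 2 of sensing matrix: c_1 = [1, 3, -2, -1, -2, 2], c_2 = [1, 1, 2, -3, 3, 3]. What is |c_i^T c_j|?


Inner product: 1*1 + 3*1 + -2*2 + -1*-3 + -2*3 + 2*3
Products: [1, 3, -4, 3, -6, 6]
Sum = 3.
|dot| = 3.

3


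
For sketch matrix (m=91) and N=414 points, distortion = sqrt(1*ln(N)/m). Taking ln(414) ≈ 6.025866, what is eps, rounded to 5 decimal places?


ln(414) ≈ 6.025866.
1*ln(N)/m ≈ 1*6.025866/91 ≈ 0.06621831.
eps = sqrt(0.06621831) ≈ 0.2573292 ≈ 0.25733.

0.25733


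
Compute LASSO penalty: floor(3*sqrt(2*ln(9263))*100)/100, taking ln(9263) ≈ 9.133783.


ln(9263) ≈ 9.133783.
2*ln(n) ≈ 18.267566.
sqrt(2*ln(n)) ≈ sqrt(18.267566) ≈ 4.274057.
lambda ≈ 3*4.274057 = 12.822171.
floor(lambda*100)/100 = 12.82.

12.82


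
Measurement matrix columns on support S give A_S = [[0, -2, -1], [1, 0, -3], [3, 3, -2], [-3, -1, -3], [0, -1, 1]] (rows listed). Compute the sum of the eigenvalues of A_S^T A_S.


Sum of eigenvalues of A_S^T A_S = trace(A_S^T A_S) = sum of squared column norms of A_S.
A_S^T A_S diagonal: [19, 15, 24].
trace = 19 + 15 + 24 = 58.

58


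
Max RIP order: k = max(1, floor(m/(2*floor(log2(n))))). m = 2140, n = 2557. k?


floor(log2(2557)) = 11.
2*11 = 22.
m/(2*floor(log2(n))) = 2140/22 ≈ 97.2727.
floor = 97.
k = max(1, 97) = 97.

97


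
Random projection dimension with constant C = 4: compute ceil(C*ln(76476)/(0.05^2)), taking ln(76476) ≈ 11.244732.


ln(76476) ≈ 11.244732.
eps^2 = 0.05^2 = 0.0025.
C*ln(N)/eps^2 ≈ 4*11.244732/0.0025 ≈ 17991.5712.
m = ceil(17991.5712) = 17992.

17992


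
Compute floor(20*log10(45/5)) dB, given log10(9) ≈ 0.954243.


||x||/||e|| = 45/5 = 9.
log10(9) ≈ 0.954243.
20*log10(||x||/||e||) ≈ 20*0.954243 = 19.08486.
floor(19.08486) = 19.

19


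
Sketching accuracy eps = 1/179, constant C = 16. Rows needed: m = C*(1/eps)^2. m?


1/eps = 179.
(1/eps)^2 = 32041.
m = 16*32041 = 512656.

512656


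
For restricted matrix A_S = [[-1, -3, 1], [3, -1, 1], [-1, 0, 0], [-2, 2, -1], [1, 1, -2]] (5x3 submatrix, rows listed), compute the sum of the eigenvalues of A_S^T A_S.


Sum of eigenvalues of A_S^T A_S = trace(A_S^T A_S) = sum of squared column norms of A_S.
A_S^T A_S diagonal: [16, 15, 7].
trace = 16 + 15 + 7 = 38.

38


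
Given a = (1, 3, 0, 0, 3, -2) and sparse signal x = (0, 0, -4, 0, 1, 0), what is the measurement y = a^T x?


Non-zero terms: ['0*-4', '3*1']
Products: [0, 3]
y = sum = 3.

3


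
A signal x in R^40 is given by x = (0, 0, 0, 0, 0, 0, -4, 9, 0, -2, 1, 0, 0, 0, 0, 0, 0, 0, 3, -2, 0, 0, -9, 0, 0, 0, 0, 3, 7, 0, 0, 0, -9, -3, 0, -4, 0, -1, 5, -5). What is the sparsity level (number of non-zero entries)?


Non-zero positions: [6, 7, 9, 10, 18, 19, 22, 27, 28, 32, 33, 35, 37, 38, 39].
Sparsity = 15.

15


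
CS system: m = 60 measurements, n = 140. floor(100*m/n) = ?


100*m/n = 100*60/140 ≈ 42.8571.
floor = 42.

42


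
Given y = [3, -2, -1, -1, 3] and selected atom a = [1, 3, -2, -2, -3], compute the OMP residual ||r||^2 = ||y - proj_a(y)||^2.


a^T a = 27.
a^T y = -8.
coeff = -8/27 = -8/27.
||r||^2 = 584/27.

584/27


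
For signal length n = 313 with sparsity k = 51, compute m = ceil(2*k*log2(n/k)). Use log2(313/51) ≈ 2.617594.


log2(n/k) = log2(313/51) ≈ 2.617594.
2*k*log2(n/k) ≈ 2*51*2.617594 = 266.994588.
m = ceil(266.994588) = 267.

267


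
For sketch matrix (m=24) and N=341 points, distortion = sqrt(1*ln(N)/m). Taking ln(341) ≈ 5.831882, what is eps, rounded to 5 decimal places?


ln(341) ≈ 5.831882.
1*ln(N)/m ≈ 1*5.831882/24 ≈ 0.24299508.
eps = sqrt(0.24299508) ≈ 0.4929453 ≈ 0.49295.

0.49295


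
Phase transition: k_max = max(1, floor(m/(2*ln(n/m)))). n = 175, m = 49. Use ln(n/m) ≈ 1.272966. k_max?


n/m = 175/49 = 25/7.
ln(n/m) ≈ 1.272966.
2*ln(n/m) ≈ 2.545932.
m/(2*ln(n/m)) ≈ 49/2.545932 ≈ 19.2464.
floor = 19.
k_max = max(1, 19) = 19.

19


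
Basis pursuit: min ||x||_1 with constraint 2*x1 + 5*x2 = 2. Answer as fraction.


Axis intercepts:
  x1 = 1, x2 = 0: L1 = 1
  x1 = 0, x2 = 2/5: L1 = 2/5
x* = (0, 2/5)
||x*||_1 = 2/5.

2/5


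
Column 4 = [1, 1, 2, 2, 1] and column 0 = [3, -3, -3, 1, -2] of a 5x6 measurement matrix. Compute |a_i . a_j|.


Inner product: 1*3 + 1*-3 + 2*-3 + 2*1 + 1*-2
Products: [3, -3, -6, 2, -2]
Sum = -6.
|dot| = 6.

6


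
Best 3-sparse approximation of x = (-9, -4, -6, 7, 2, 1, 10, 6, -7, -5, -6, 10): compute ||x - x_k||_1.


Sorted |x_i| descending: [10, 10, 9, 7, 7, 6, 6, 6, 5, 4, 2, 1]
Keep top 3: [10, 10, 9]
Tail entries: [7, 7, 6, 6, 6, 5, 4, 2, 1]
L1 error = sum of tail = 44.

44


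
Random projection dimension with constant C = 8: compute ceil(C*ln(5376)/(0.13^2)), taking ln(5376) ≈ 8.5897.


ln(5376) ≈ 8.5897.
eps^2 = 0.13^2 = 0.0169.
C*ln(N)/eps^2 ≈ 8*8.5897/0.0169 ≈ 4066.1302.
m = ceil(4066.1302) = 4067.

4067


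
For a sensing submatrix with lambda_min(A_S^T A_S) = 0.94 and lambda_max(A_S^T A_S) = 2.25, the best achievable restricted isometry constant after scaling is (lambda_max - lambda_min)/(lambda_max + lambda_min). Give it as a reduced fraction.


lambda_max - lambda_min = 2.25 - 0.94 = 1.31.
lambda_max + lambda_min = 2.25 + 0.94 = 3.19.
delta = 1.31/3.19 = 131/319.

131/319


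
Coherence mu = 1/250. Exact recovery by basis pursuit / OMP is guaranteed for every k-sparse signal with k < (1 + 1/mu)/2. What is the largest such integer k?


1/mu = 250.
1 + 1/mu = 251.
(1 + 1/mu)/2 = 125.5 is not an integer, so k_max = floor(125.5) = 125.

125


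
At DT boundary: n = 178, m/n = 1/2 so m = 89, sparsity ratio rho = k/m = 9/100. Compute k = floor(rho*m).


m = 1/2*178 = 89.
rho = 9/100.
rho*m = 9/100*89 = 8.01.
k = floor(8.01) = 8.

8


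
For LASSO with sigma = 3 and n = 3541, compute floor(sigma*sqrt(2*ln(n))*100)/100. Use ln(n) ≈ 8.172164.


ln(3541) ≈ 8.172164.
2*ln(n) ≈ 16.344328.
sqrt(2*ln(n)) ≈ sqrt(16.344328) ≈ 4.042812.
lambda ≈ 3*4.042812 = 12.128436.
floor(lambda*100)/100 = 12.12.

12.12


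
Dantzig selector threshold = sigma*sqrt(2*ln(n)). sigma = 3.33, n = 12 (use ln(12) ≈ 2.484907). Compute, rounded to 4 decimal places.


ln(12) ≈ 2.484907.
2*ln(n) ≈ 4.969814.
sqrt(2*ln(n)) ≈ sqrt(4.969814) ≈ 2.229308.
threshold ≈ 3.33*2.229308 = 7.42359564 ≈ 7.4236.

7.4236


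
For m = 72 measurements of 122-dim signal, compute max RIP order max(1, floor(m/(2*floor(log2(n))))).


floor(log2(122)) = 6.
2*6 = 12.
m/(2*floor(log2(n))) = 72/12 ≈ 6.0.
floor = 6.
k = max(1, 6) = 6.

6


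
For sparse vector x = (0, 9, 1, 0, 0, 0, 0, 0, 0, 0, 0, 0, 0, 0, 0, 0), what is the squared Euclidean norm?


Non-zero entries: [(1, 9), (2, 1)]
Squares: [81, 1]
||x||_2^2 = sum = 82.

82


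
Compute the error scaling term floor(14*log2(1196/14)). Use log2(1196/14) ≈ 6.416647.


log2(n/k) = log2(1196/14) ≈ 6.416647.
k*log2(n/k) ≈ 14*6.416647 = 89.833058.
floor(89.833058) = 89.

89


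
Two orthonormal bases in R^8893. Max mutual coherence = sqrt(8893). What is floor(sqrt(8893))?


94^2 = 8836 <= 8893 < 9025 = 95^2, so 94 <= sqrt(8893) < 95.
floor(sqrt(8893)) = 94.

94


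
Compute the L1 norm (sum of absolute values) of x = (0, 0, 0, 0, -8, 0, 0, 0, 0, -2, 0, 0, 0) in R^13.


Non-zero entries: [(4, -8), (9, -2)]
Absolute values: [8, 2]
||x||_1 = sum = 10.

10


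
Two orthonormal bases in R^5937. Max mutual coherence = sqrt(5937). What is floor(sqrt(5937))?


77^2 = 5929 <= 5937 < 6084 = 78^2, so 77 <= sqrt(5937) < 78.
floor(sqrt(5937)) = 77.

77


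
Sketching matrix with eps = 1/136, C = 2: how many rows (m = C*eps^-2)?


1/eps = 136.
(1/eps)^2 = 18496.
m = 2*18496 = 36992.

36992


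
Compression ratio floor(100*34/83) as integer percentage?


100*m/n = 100*34/83 ≈ 40.9639.
floor = 40.

40


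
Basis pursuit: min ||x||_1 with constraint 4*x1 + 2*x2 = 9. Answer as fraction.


Axis intercepts:
  x1 = 9/4, x2 = 0: L1 = 9/4
  x1 = 0, x2 = 9/2: L1 = 9/2
x* = (9/4, 0)
||x*||_1 = 9/4.

9/4


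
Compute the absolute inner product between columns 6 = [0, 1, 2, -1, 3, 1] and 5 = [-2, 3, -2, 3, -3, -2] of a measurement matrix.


Inner product: 0*-2 + 1*3 + 2*-2 + -1*3 + 3*-3 + 1*-2
Products: [0, 3, -4, -3, -9, -2]
Sum = -15.
|dot| = 15.

15


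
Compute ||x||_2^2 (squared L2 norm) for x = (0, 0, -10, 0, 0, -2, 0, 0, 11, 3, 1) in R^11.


Non-zero entries: [(2, -10), (5, -2), (8, 11), (9, 3), (10, 1)]
Squares: [100, 4, 121, 9, 1]
||x||_2^2 = sum = 235.

235


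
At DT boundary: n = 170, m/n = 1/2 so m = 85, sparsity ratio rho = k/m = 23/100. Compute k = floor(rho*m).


m = 1/2*170 = 85.
rho = 23/100.
rho*m = 23/100*85 = 19.55.
k = floor(19.55) = 19.

19


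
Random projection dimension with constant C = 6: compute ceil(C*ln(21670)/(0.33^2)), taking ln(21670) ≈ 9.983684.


ln(21670) ≈ 9.983684.
eps^2 = 0.33^2 = 0.1089.
C*ln(N)/eps^2 ≈ 6*9.983684/0.1089 ≈ 550.0652.
m = ceil(550.0652) = 551.

551


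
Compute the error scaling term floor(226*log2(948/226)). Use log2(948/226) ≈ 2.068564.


log2(n/k) = log2(948/226) ≈ 2.068564.
k*log2(n/k) ≈ 226*2.068564 = 467.495464.
floor(467.495464) = 467.

467


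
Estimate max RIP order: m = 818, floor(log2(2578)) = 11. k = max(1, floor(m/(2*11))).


floor(log2(2578)) = 11.
2*11 = 22.
m/(2*floor(log2(n))) = 818/22 ≈ 37.1818.
floor = 37.
k = max(1, 37) = 37.

37


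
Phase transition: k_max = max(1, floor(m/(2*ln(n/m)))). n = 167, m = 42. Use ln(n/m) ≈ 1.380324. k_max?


n/m = 167/42.
ln(n/m) ≈ 1.380324.
2*ln(n/m) ≈ 2.760648.
m/(2*ln(n/m)) ≈ 42/2.760648 ≈ 15.2138.
floor = 15.
k_max = max(1, 15) = 15.

15


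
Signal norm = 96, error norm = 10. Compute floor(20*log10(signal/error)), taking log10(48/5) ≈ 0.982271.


||x||/||e|| = 96/10 = 48/5.
log10(48/5) ≈ 0.982271.
20*log10(||x||/||e||) ≈ 20*0.982271 = 19.64542.
floor(19.64542) = 19.

19


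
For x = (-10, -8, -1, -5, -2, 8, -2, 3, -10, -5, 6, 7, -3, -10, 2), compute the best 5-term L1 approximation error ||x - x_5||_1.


Sorted |x_i| descending: [10, 10, 10, 8, 8, 7, 6, 5, 5, 3, 3, 2, 2, 2, 1]
Keep top 5: [10, 10, 10, 8, 8]
Tail entries: [7, 6, 5, 5, 3, 3, 2, 2, 2, 1]
L1 error = sum of tail = 36.

36


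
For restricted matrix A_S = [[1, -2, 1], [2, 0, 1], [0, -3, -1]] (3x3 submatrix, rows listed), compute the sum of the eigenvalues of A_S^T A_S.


Sum of eigenvalues of A_S^T A_S = trace(A_S^T A_S) = sum of squared column norms of A_S.
A_S^T A_S diagonal: [5, 13, 3].
trace = 5 + 13 + 3 = 21.

21


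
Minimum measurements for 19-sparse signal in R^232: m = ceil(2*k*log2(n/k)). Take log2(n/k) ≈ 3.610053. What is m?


log2(n/k) = log2(232/19) ≈ 3.610053.
2*k*log2(n/k) ≈ 2*19*3.610053 = 137.182014.
m = ceil(137.182014) = 138.

138


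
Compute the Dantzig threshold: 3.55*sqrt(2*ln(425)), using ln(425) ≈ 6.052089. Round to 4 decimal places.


ln(425) ≈ 6.052089.
2*ln(n) ≈ 12.104178.
sqrt(2*ln(n)) ≈ sqrt(12.104178) ≈ 3.479106.
threshold ≈ 3.55*3.479106 = 12.3508263 ≈ 12.3508.

12.3508


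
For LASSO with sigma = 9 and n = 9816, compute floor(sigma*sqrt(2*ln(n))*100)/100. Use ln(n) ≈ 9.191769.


ln(9816) ≈ 9.191769.
2*ln(n) ≈ 18.383538.
sqrt(2*ln(n)) ≈ sqrt(18.383538) ≈ 4.287603.
lambda ≈ 9*4.287603 = 38.588427.
floor(lambda*100)/100 = 38.58.

38.58


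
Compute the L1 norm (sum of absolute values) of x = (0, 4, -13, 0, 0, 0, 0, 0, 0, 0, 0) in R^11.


Non-zero entries: [(1, 4), (2, -13)]
Absolute values: [4, 13]
||x||_1 = sum = 17.

17


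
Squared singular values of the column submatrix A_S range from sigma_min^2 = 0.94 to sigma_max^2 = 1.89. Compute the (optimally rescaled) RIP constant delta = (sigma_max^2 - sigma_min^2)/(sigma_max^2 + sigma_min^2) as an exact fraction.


lambda_max - lambda_min = 1.89 - 0.94 = 0.95.
lambda_max + lambda_min = 1.89 + 0.94 = 2.83.
delta = 0.95/2.83 = 95/283.

95/283


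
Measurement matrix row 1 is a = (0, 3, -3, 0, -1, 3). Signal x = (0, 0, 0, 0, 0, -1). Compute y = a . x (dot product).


Non-zero terms: ['3*-1']
Products: [-3]
y = sum = -3.

-3


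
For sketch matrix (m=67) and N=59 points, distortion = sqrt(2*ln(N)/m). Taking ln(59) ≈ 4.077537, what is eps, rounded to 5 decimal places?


ln(59) ≈ 4.077537.
2*ln(N)/m ≈ 2*4.077537/67 ≈ 0.12171752.
eps = sqrt(0.12171752) ≈ 0.3488804 ≈ 0.34888.

0.34888


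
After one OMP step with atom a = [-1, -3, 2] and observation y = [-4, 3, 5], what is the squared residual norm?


a^T a = 14.
a^T y = 5.
coeff = 5/14 = 5/14.
||r||^2 = 675/14.

675/14


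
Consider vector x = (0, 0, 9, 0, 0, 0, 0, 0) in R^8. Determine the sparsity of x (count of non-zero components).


Non-zero positions: [2].
Sparsity = 1.

1


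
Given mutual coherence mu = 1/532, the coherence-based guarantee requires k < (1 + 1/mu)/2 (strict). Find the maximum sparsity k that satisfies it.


1/mu = 532.
1 + 1/mu = 533.
(1 + 1/mu)/2 = 266.5 is not an integer, so k_max = floor(266.5) = 266.

266


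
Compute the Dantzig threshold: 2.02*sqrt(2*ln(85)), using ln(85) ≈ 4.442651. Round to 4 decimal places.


ln(85) ≈ 4.442651.
2*ln(n) ≈ 8.885302.
sqrt(2*ln(n)) ≈ sqrt(8.885302) ≈ 2.980822.
threshold ≈ 2.02*2.980822 = 6.02126044 ≈ 6.0213.

6.0213


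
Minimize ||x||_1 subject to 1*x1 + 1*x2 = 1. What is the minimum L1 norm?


Axis intercepts:
  x1 = 1, x2 = 0: L1 = 1
  x1 = 0, x2 = 1: L1 = 1
x* = (1, 0)
||x*||_1 = 1.

1


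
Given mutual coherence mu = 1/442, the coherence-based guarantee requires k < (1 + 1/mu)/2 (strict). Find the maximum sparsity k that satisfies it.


1/mu = 442.
1 + 1/mu = 443.
(1 + 1/mu)/2 = 221.5 is not an integer, so k_max = floor(221.5) = 221.

221


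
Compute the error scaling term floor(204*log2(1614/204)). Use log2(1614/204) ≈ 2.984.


log2(n/k) = log2(1614/204) ≈ 2.984.
k*log2(n/k) ≈ 204*2.984 = 608.736.
floor(608.736) = 608.

608


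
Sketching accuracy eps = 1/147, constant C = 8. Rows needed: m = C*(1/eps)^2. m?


1/eps = 147.
(1/eps)^2 = 21609.
m = 8*21609 = 172872.

172872


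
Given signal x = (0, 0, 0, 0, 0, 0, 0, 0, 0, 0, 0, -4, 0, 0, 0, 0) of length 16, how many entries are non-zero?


Non-zero positions: [11].
Sparsity = 1.

1


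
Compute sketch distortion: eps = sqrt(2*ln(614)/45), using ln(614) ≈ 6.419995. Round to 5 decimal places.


ln(614) ≈ 6.419995.
2*ln(N)/m ≈ 2*6.419995/45 ≈ 0.28533311.
eps = sqrt(0.28533311) ≈ 0.5341658 ≈ 0.53417.

0.53417


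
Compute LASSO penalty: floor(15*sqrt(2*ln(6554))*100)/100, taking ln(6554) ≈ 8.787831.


ln(6554) ≈ 8.787831.
2*ln(n) ≈ 17.575662.
sqrt(2*ln(n)) ≈ sqrt(17.575662) ≈ 4.192334.
lambda ≈ 15*4.192334 = 62.88501.
floor(lambda*100)/100 = 62.88.

62.88


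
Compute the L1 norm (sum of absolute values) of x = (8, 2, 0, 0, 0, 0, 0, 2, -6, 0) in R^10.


Non-zero entries: [(0, 8), (1, 2), (7, 2), (8, -6)]
Absolute values: [8, 2, 2, 6]
||x||_1 = sum = 18.

18


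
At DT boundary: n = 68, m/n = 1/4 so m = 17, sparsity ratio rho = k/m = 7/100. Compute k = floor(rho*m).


m = 1/4*68 = 17.
rho = 7/100.
rho*m = 7/100*17 = 1.19.
k = floor(1.19) = 1.

1


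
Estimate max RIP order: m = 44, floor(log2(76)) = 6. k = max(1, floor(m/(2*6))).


floor(log2(76)) = 6.
2*6 = 12.
m/(2*floor(log2(n))) = 44/12 ≈ 3.6667.
floor = 3.
k = max(1, 3) = 3.

3


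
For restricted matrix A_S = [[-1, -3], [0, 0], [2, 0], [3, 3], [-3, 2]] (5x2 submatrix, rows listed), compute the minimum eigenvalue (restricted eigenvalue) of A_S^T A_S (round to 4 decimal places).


A_S^T A_S = [[23, 6], [6, 22]].
trace = 45.
det = 470.
disc = trace^2 - 4*det = 2025 - 4*470 = 145.
sqrt(145) ≈ 12.041595.
lam_min = (45 - sqrt(145))/2 ≈ (45 - 12.041595)/2 = 16.4792025 ≈ 16.4792.

16.4792


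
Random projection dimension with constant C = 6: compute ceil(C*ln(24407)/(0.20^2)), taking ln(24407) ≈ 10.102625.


ln(24407) ≈ 10.102625.
eps^2 = 0.20^2 = 0.04.
C*ln(N)/eps^2 ≈ 6*10.102625/0.04 ≈ 1515.3937.
m = ceil(1515.3937) = 1516.

1516


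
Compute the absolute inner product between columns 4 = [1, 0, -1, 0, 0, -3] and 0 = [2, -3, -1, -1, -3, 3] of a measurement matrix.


Inner product: 1*2 + 0*-3 + -1*-1 + 0*-1 + 0*-3 + -3*3
Products: [2, 0, 1, 0, 0, -9]
Sum = -6.
|dot| = 6.

6


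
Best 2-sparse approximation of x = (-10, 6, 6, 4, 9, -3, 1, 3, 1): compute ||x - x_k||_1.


Sorted |x_i| descending: [10, 9, 6, 6, 4, 3, 3, 1, 1]
Keep top 2: [10, 9]
Tail entries: [6, 6, 4, 3, 3, 1, 1]
L1 error = sum of tail = 24.

24


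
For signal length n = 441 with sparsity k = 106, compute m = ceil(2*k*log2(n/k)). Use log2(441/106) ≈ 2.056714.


log2(n/k) = log2(441/106) ≈ 2.056714.
2*k*log2(n/k) ≈ 2*106*2.056714 = 436.023368.
m = ceil(436.023368) = 437.

437


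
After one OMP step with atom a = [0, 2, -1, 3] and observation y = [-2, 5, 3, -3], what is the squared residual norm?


a^T a = 14.
a^T y = -2.
coeff = -2/14 = -1/7.
||r||^2 = 327/7.

327/7


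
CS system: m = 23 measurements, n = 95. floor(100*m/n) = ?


100*m/n = 100*23/95 ≈ 24.2105.
floor = 24.

24


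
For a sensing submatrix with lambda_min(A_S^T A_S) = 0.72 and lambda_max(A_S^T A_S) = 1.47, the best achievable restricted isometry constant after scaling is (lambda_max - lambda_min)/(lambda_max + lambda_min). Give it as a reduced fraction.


lambda_max - lambda_min = 1.47 - 0.72 = 0.75.
lambda_max + lambda_min = 1.47 + 0.72 = 2.19.
delta = 0.75/2.19 = 75/219 = 25/73.

25/73


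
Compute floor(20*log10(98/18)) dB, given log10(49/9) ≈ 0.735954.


||x||/||e|| = 98/18 = 49/9.
log10(49/9) ≈ 0.735954.
20*log10(||x||/||e||) ≈ 20*0.735954 = 14.71908.
floor(14.71908) = 14.

14


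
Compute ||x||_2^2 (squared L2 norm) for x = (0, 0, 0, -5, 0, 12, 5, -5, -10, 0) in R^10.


Non-zero entries: [(3, -5), (5, 12), (6, 5), (7, -5), (8, -10)]
Squares: [25, 144, 25, 25, 100]
||x||_2^2 = sum = 319.

319


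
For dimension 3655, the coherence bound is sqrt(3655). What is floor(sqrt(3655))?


60^2 = 3600 <= 3655 < 3721 = 61^2, so 60 <= sqrt(3655) < 61.
floor(sqrt(3655)) = 60.

60


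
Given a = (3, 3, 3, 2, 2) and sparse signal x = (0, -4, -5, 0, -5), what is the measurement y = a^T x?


Non-zero terms: ['3*-4', '3*-5', '2*-5']
Products: [-12, -15, -10]
y = sum = -37.

-37


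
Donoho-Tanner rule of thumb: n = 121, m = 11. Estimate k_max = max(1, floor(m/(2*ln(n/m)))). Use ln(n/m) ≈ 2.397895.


n/m = 121/11 = 11.
ln(n/m) ≈ 2.397895.
2*ln(n/m) ≈ 4.79579.
m/(2*ln(n/m)) ≈ 11/4.79579 ≈ 2.2937.
floor = 2.
k_max = max(1, 2) = 2.

2
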